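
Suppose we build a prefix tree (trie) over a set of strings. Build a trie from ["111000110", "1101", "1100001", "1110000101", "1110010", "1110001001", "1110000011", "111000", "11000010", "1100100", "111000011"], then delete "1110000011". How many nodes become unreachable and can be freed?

Walk "1110000011" from the leaf back toward the root, removing each node that no remaining word uses.
The suffix "011" (3 nodes) is used only by "1110000011"; the node for "1110000" still has the child "1", so pruning stops there.
Nodes removed: 3

3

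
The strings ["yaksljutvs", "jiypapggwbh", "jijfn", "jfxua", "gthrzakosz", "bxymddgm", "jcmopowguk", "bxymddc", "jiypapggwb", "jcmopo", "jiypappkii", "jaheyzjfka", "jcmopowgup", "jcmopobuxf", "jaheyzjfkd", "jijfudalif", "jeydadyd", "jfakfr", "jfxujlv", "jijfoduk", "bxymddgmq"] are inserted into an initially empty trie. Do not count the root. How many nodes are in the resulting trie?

100

Count nodes per top-level branch (shared prefixes stored once):
  'b'-branch (bxymddc, bxymddgm, bxymddgmq): 10 nodes
  'g'-branch (gthrzakosz): 10 nodes
  'j'-branch (jaheyzjfka, jaheyzjfkd, jcmopo, jcmopobuxf, jcmopowguk, jcmopowgup, jeydadyd, jfakfr, jfxua, jfxujlv, jijfn, jijfoduk, jijfudalif, jiypapggwb, jiypapggwbh, jiypappkii): 70 nodes
  'y'-branch (yaksljutvs): 10 nodes
Sum: 100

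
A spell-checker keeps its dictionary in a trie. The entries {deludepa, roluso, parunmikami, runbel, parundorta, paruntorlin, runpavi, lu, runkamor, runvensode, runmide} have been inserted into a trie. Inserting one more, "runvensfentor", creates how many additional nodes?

Walking "runvensfentor" from the root, the first 7 characters ("runvens") follow existing edges; "f" is the first miss.
Each of the 6 remaining characters creates one node.

6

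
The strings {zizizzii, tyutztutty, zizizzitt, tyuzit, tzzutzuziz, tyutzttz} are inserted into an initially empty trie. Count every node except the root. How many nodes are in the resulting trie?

Count nodes per top-level branch (shared prefixes stored once):
  't'-branch (tyutzttz, tyutztutty, tyuzit, tzzutzuziz): 24 nodes
  'z'-branch (zizizzii, zizizzitt): 10 nodes
Sum: 34

34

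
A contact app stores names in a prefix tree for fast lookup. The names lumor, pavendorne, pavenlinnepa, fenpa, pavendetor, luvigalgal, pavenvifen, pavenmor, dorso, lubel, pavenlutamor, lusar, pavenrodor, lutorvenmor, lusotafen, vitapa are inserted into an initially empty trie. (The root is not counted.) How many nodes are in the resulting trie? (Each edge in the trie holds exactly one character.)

Count nodes per top-level branch (shared prefixes stored once):
  'd'-branch (dorso): 5 nodes
  'f'-branch (fenpa): 5 nodes
  'l'-branch (lubel, lumor, lusar, lusotafen, lutorvenmor, luvigalgal): 34 nodes
  'p'-branch (pavendetor, pavendorne, pavenlinnepa, pavenlutamor, pavenmor, pavenrodor, pavenvifen): 40 nodes
  'v'-branch (vitapa): 6 nodes
Sum: 90

90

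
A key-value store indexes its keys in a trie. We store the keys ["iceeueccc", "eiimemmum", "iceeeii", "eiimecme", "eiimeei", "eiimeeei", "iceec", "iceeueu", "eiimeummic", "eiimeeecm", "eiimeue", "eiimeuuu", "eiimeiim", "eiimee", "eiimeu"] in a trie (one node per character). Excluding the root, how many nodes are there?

For each word, the new-node count is its length minus the longest prefix already in the trie:
  "iceeueccc" → 9 new (i, c, e, e, u, e, c, c, c)
  "eiimemmum" → 9 new (e, i, i, m, e, m, m, u, m)
  "iceeeii" → prefix "icee" already present; 3 new (e, i, i)
  "eiimecme" → prefix "eiime" already present; 3 new (c, m, e)
  "eiimeei" → prefix "eiime" already present; 2 new (e, i)
  "eiimeeei" → prefix "eiimee" already present; 2 new (e, i)
  "iceec" → prefix "icee" already present; 1 new (c)
  "iceeueu" → prefix "iceeue" already present; 1 new (u)
  "eiimeummic" → prefix "eiime" already present; 5 new (u, m, m, i, c)
  "eiimeeecm" → prefix "eiimeee" already present; 2 new (c, m)
  "eiimeue" → prefix "eiimeu" already present; 1 new (e)
  "eiimeuuu" → prefix "eiimeu" already present; 2 new (u, u)
  "eiimeiim" → prefix "eiime" already present; 3 new (i, i, m)
  "eiimee" → prefix "eiimee" already present; 0 new (none)
  "eiimeu" → prefix "eiimeu" already present; 0 new (none)
Total nodes = 9 + 9 + 3 + 3 + 2 + 2 + 1 + 1 + 5 + 2 + 1 + 2 + 3 + 0 + 0 = 43

43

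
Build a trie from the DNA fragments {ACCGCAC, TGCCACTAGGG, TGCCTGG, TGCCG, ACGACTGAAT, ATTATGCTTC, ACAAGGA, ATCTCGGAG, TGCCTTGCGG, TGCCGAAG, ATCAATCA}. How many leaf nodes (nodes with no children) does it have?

10

Leaves are exactly the stored words that no other stored word extends.
Those words: "ACAAGGA", "ACCGCAC", "ACGACTGAAT", "ATCAATCA", "ATCTCGGAG", "ATTATGCTTC", "TGCCACTAGGG", "TGCCGAAG", "TGCCTGG", "TGCCTTGCGG"
Leaf count: 10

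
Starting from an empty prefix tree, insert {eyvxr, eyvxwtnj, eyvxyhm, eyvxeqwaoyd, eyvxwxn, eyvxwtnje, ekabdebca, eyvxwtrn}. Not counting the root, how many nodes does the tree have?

Trie structure (* marks end of a word):
(root)
└─ e
   ├─ k
   │  └─ a
   │     └─ b
   │        └─ d
   │           └─ e
   │              └─ b
   │                 └─ c
   │                    └─ a *
   └─ y
      └─ v
         └─ x
            ├─ e
            │  └─ q
            │     └─ w
            │        └─ a
            │           └─ o
            │              └─ y
            │                 └─ d *
            ├─ r *
            ├─ w
            │  ├─ t
            │  │  ├─ n
            │  │  │  └─ j *
            │  │  │     └─ e *
            │  │  └─ r
            │  │     └─ n *
            │  └─ x
            │     └─ n *
            └─ y
               └─ h
                  └─ m *
Counting every labelled node above: 32.

32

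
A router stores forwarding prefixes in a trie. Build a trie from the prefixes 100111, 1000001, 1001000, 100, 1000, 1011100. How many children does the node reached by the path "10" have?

2

Follow the path "10" to its node, then look at its outgoing edges.
Characters that immediately follow "10" among the stored strings: {0, 1}.
That node has 2 child edges.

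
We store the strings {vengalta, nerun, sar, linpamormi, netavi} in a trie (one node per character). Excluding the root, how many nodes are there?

For each word, the new-node count is its length minus the longest prefix already in the trie:
  "vengalta" → 8 new (v, e, n, g, a, l, t, a)
  "nerun" → 5 new (n, e, r, u, n)
  "sar" → 3 new (s, a, r)
  "linpamormi" → 10 new (l, i, n, p, a, m, o, r, m, i)
  "netavi" → prefix "ne" already present; 4 new (t, a, v, i)
Total nodes = 8 + 5 + 3 + 10 + 4 = 30

30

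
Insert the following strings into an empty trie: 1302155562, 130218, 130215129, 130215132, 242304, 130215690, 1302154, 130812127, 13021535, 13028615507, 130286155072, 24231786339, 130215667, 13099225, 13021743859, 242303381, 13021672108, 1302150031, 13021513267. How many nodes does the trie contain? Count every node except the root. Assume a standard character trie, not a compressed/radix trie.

78

Insert word by word; a character creates a node only if that edge doesn't already exist:
  "1302155562" → 10 new (1, 3, 0, 2, 1, 5, 5, 5, 6, 2)
  "130218" → prefix "13021" already present; 1 new (8)
  "130215129" → prefix "130215" already present; 3 new (1, 2, 9)
  "130215132" → prefix "1302151" already present; 2 new (3, 2)
  "242304" → 6 new (2, 4, 2, 3, 0, 4)
  "130215690" → prefix "130215" already present; 3 new (6, 9, 0)
  "1302154" → prefix "130215" already present; 1 new (4)
  "130812127" → prefix "130" already present; 6 new (8, 1, 2, 1, 2, 7)
  "13021535" → prefix "130215" already present; 2 new (3, 5)
  "13028615507" → prefix "1302" already present; 7 new (8, 6, 1, 5, 5, 0, 7)
  "130286155072" → prefix "13028615507" already present; 1 new (2)
  "24231786339" → prefix "2423" already present; 7 new (1, 7, 8, 6, 3, 3, 9)
  "130215667" → prefix "1302156" already present; 2 new (6, 7)
  "13099225" → prefix "130" already present; 5 new (9, 9, 2, 2, 5)
  "13021743859" → prefix "13021" already present; 6 new (7, 4, 3, 8, 5, 9)
  "242303381" → prefix "24230" already present; 4 new (3, 3, 8, 1)
  "13021672108" → prefix "13021" already present; 6 new (6, 7, 2, 1, 0, 8)
  "1302150031" → prefix "130215" already present; 4 new (0, 0, 3, 1)
  "13021513267" → prefix "130215132" already present; 2 new (6, 7)
Total nodes = 10 + 1 + 3 + 2 + 6 + 3 + 1 + 6 + 2 + 7 + 1 + 7 + 2 + 5 + 6 + 4 + 6 + 4 + 2 = 78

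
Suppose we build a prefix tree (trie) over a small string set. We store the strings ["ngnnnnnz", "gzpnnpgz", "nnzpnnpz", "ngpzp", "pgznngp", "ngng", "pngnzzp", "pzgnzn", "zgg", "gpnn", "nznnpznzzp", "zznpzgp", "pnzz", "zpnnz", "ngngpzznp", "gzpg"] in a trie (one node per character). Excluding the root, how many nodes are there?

78

Count nodes per top-level branch (shared prefixes stored once):
  'g'-branch (gpnn, gzpg, gzpnnpgz): 12 nodes
  'n'-branch (ngng, ngngpzznp, ngnnnnnz, ngpzp, nnzpnnpz, nznnpznzzp): 33 nodes
  'p'-branch (pgznngp, pngnzzp, pnzz, pzgnzn): 20 nodes
  'z'-branch (zgg, zpnnz, zznpzgp): 13 nodes
Sum: 78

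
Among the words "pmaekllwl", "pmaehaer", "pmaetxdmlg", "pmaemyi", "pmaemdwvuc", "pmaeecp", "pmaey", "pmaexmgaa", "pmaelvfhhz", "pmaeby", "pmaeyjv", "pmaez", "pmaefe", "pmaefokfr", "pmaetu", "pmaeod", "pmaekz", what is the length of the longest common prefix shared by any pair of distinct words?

5

Look for the deepest trie node that still has at least two words in its subtree.
e.g. "pmaefe" and "pmaefokfr" share the prefix "pmaef" of length 5; no pair shares a longer one.
Longest shared-prefix length: 5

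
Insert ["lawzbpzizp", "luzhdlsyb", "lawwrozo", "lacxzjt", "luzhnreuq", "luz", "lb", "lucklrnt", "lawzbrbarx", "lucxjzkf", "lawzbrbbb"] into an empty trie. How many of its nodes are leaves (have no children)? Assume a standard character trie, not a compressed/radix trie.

A leaf is a node with no children — equivalently, the end of a word that is not a proper prefix of any other stored word.
Those words: "lacxzjt", "lawwrozo", "lawzbpzizp", "lawzbrbarx", "lawzbrbbb", "lb", "lucklrnt", "lucxjzkf", "luzhdlsyb", "luzhnreuq"
Leaf count: 10

10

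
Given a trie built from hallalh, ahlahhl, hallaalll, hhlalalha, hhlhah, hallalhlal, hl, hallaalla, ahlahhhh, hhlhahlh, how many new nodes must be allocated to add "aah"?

The longest prefix of "aah" already in the trie is "a" (length 1).
New nodes needed: |"aah"| − 1 = 3 − 1 = 2.

2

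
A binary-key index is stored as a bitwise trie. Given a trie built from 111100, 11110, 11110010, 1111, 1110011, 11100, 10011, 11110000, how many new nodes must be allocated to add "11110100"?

3

Walking "11110100" from the root, the first 5 characters ("11110") follow existing edges; "1" is the first miss.
Each of the 3 remaining characters creates one node.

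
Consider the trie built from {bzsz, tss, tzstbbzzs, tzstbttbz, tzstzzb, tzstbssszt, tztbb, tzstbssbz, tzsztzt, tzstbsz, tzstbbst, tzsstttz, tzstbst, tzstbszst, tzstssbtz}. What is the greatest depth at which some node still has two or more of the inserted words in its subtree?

7

Equivalently: take the maximum, over all pairs, of their longest common prefix length.
"tzstbssbz" and "tzstbssszt" agree on "tzstbss" (7 characters) before diverging; nothing deeper is shared.
Longest shared-prefix length: 7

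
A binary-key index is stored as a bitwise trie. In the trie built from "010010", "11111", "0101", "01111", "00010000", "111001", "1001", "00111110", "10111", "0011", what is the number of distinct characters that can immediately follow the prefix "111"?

Follow the path "111" to its node, then look at its outgoing edges.
Distinct next characters after "111": 0, 1.
That node has 2 child edges.

2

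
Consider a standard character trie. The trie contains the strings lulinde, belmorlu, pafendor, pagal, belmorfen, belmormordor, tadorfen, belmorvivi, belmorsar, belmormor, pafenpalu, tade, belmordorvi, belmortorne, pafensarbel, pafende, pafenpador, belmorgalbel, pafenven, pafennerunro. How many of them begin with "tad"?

2

Traverse to the node for "tad", then collect every word in that subtree.
Matches: "tade", "tadorfen"
Count: 2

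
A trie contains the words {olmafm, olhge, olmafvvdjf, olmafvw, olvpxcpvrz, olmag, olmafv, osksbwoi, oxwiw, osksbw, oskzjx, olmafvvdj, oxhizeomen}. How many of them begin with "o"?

Walk to "o"; the words in its subtree are exactly those with that prefix.
Words under "o": olhge, olmafm, olmafv, olmafvvdj, olmafvvdjf, olmafvw, olmag, olvpxcpvrz, osksbw, osksbwoi, oskzjx, oxhizeomen, oxwiw
Count: 13

13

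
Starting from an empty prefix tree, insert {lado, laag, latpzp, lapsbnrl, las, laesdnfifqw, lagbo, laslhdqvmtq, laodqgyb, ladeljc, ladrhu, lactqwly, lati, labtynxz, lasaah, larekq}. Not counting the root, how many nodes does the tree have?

70

Count nodes per top-level branch (shared prefixes stored once):
  'l'-branch (laag, labtynxz, lactqwly, ladeljc, lado, ladrhu, laesdnfifqw, lagbo, laodqgyb, lapsbnrl, larekq, las, lasaah, laslhdqvmtq, lati, latpzp): 70 nodes
Sum: 70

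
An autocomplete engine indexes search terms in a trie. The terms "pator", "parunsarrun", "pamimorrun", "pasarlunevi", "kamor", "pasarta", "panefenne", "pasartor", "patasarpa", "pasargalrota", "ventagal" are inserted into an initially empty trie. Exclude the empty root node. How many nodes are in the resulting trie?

Count nodes per top-level branch (shared prefixes stored once):
  'k'-branch (kamor): 5 nodes
  'p'-branch (pamimorrun, panefenne, parunsarrun, pasargalrota, pasarlunevi, pasarta, pasartor, patasarpa, pator): 55 nodes
  'v'-branch (ventagal): 8 nodes
Sum: 68

68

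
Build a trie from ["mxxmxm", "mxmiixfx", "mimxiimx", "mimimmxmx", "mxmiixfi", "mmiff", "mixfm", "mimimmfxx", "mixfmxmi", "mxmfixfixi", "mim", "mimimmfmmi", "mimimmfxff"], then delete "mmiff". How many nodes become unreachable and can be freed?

4

After clearing the end-marker at "mmiff", prune upward until reaching a node still needed by another word.
The suffix "miff" (4 nodes) is used only by "mmiff"; the node for "m" still has the child "x", so pruning stops there.
Nodes removed: 4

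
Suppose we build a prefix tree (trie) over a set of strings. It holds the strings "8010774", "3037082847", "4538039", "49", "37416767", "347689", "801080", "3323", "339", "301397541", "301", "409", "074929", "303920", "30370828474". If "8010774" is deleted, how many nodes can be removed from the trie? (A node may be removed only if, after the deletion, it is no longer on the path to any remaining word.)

3

A node on "8010774"'s path can go only if nothing else ends at it or branches off below it.
The suffix "774" (3 nodes) is used only by "8010774"; the node for "8010" still has the child "8", so pruning stops there.
Nodes removed: 3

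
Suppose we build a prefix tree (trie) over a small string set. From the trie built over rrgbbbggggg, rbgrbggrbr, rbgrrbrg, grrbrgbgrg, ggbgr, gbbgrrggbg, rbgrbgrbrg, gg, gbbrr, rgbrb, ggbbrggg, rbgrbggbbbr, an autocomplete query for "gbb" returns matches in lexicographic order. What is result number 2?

Filter for "gbb…" and sort: "gbbgrrggbg", "gbbrr"
Position 2: gbbrr

gbbrr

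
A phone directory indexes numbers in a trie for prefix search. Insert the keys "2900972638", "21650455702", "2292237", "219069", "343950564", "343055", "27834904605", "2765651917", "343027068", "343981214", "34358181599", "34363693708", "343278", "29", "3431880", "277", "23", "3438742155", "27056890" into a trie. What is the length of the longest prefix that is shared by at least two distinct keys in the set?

Look for the deepest trie node that still has at least two words in its subtree.
"343027068" and "343055" agree on "3430" (4 characters) before diverging; nothing deeper is shared.
Longest shared-prefix length: 4

4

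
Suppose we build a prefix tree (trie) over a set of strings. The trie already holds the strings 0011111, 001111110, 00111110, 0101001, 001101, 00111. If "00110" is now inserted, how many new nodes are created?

0

Every character of "00110" already lies on an existing path (it is a prefix of some stored word).
No new nodes are needed: 0.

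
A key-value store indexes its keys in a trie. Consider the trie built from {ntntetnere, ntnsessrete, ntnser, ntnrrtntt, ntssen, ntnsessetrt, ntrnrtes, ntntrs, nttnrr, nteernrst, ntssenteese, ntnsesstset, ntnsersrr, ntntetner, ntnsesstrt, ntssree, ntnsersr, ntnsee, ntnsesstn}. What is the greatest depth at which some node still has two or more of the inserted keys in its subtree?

The deepest shared node is where two words last agree before diverging.
"ntntetner" and "ntntetnere" agree on "ntntetner" (9 characters) before diverging; nothing deeper is shared.
Longest shared-prefix length: 9

9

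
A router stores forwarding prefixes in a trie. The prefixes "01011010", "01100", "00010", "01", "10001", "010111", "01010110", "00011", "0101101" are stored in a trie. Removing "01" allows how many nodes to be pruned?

Walk "01" from the leaf back toward the root, removing each node that no remaining word uses.
Every node on "01" is still needed (e.g. by "01011010"), so nothing is freed.
Nodes removed: 0

0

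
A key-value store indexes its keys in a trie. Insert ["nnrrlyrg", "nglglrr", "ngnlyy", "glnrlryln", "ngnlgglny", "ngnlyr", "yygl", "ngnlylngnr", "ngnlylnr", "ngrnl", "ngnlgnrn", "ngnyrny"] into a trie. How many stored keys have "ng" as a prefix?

9

Filter for entries beginning with "ng":
Matches: "nglglrr", "ngnlgglny", "ngnlgnrn", "ngnlylngnr", "ngnlylnr", "ngnlyr", "ngnlyy", "ngnyrny", "ngrnl"
Count: 9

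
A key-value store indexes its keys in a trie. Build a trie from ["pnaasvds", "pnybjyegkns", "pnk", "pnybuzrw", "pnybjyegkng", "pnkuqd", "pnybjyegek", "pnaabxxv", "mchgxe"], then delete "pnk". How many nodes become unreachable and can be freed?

0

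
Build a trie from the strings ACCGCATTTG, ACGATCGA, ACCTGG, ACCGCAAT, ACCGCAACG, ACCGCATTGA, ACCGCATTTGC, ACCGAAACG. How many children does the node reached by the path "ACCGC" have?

Follow the path "ACCGC" to its node, then look at its outgoing edges.
Characters that immediately follow "ACCGC" among the stored strings: {A}.
That node has 1 child edge.

1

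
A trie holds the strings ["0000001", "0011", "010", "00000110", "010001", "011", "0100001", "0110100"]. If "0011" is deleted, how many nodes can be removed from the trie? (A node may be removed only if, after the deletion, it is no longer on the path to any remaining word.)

After clearing the end-marker at "0011", prune upward until reaching a node still needed by another word.
The suffix "11" (2 nodes) is used only by "0011"; the node for "00" still has the child "0", so pruning stops there.
Nodes removed: 2

2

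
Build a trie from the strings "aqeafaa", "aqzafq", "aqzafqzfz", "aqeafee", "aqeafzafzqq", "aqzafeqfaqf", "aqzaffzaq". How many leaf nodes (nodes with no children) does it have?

6

Leaves are exactly the stored words that no other stored word extends.
Those words: "aqeafaa", "aqeafee", "aqeafzafzqq", "aqzafeqfaqf", "aqzaffzaq", "aqzafqzfz"
Leaf count: 6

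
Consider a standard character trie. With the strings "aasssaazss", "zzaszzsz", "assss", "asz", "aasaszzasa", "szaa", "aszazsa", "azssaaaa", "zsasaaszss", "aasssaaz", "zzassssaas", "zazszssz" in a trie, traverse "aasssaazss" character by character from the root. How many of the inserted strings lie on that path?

2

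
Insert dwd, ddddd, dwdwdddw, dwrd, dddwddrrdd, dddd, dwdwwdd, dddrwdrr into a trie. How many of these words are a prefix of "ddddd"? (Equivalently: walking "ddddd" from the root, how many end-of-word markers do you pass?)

Traverse "ddddd" character by character; count nodes along the way that are marked as word ends.
Prefixes of the query that are stored words: "dddd", "ddddd"
Count: 2

2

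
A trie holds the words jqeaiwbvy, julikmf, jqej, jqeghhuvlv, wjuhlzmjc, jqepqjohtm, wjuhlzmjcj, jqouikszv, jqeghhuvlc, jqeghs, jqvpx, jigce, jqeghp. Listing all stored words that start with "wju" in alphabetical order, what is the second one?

Words with prefix "wju", in lexicographic order: "wjuhlzmjc", "wjuhlzmjcj"
Position 2: wjuhlzmjcj

wjuhlzmjcj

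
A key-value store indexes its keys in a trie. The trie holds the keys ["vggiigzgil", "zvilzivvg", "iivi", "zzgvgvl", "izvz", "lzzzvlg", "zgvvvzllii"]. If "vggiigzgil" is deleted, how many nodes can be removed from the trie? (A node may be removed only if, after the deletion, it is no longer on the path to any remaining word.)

A node on "vggiigzgil"'s path can go only if nothing else ends at it or branches off below it.
No other word shares any prefix with "vggiigzgil", so all 10 of its nodes go.
Nodes removed: 10

10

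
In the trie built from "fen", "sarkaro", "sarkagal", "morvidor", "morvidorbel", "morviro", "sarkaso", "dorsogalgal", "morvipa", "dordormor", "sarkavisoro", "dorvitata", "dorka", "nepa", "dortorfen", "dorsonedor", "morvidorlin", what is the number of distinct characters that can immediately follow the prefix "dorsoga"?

Walk "dorsoga" from the root, arriving at one node.
Characters that immediately follow "dorsoga" among the stored strings: {l}.
That node has 1 child edge.

1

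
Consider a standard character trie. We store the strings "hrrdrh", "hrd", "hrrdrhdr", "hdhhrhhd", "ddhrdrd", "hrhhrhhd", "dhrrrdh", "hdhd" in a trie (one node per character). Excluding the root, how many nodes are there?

36

Trie structure (* marks end of a word):
(root)
├─ d
│  ├─ d
│  │  └─ h
│  │     └─ r
│  │        └─ d
│  │           └─ r
│  │              └─ d *
│  └─ h
│     └─ r
│        └─ r
│           └─ r
│              └─ d
│                 └─ h *
└─ h
   ├─ d
   │  └─ h
   │     ├─ d *
   │     └─ h
   │        └─ r
   │           └─ h
   │              └─ h
   │                 └─ d *
   └─ r
      ├─ d *
      ├─ h
      │  └─ h
      │     └─ r
      │        └─ h
      │           └─ h
      │              └─ d *
      └─ r
         └─ d
            └─ r
               └─ h *
                  └─ d
                     └─ r *
Counting every labelled node above: 36.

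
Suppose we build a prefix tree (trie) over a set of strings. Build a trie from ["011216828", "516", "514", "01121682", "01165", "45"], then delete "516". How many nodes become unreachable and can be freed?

1

After clearing the end-marker at "516", prune upward until reaching a node still needed by another word.
The suffix "6" (1 node) is used only by "516"; the node for "51" still has the child "4", so pruning stops there.
Nodes removed: 1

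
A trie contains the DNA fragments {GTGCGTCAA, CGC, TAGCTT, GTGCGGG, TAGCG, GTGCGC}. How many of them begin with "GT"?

3

Traverse to the node for "GT", then collect every word in that subtree.
Matches: "GTGCGC", "GTGCGGG", "GTGCGTCAA"
Count: 3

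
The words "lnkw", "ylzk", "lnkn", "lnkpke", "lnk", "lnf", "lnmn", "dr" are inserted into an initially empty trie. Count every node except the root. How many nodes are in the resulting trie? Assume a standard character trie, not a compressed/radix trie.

17

Trace insertions, counting only characters that open a new branch:
  "lnkw" → 4 new (l, n, k, w)
  "ylzk" → 4 new (y, l, z, k)
  "lnkn" → prefix "lnk" already present; 1 new (n)
  "lnkpke" → prefix "lnk" already present; 3 new (p, k, e)
  "lnk" → prefix "lnk" already present; 0 new (none)
  "lnf" → prefix "ln" already present; 1 new (f)
  "lnmn" → prefix "ln" already present; 2 new (m, n)
  "dr" → 2 new (d, r)
Total nodes = 4 + 4 + 1 + 3 + 0 + 1 + 2 + 2 = 17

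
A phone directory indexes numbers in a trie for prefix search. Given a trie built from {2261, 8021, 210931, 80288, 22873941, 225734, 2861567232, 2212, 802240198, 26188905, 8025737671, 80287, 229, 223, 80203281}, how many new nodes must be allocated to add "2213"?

1

Walking "2213" from the root, the first 3 characters ("221") follow existing edges; "3" is the first miss.
So 4 − 3 = 1 new nodes.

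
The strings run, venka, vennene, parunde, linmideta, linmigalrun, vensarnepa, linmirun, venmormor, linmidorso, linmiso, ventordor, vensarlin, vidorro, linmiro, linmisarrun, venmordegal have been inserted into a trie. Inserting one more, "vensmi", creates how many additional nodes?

2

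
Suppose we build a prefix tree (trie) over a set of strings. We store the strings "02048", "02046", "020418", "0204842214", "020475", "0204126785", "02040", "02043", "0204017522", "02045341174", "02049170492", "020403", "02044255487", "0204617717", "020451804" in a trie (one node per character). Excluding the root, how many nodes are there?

Insert word by word; a character creates a node only if that edge doesn't already exist:
  "02048" → 5 new (0, 2, 0, 4, 8)
  "02046" → prefix "0204" already present; 1 new (6)
  "020418" → prefix "0204" already present; 2 new (1, 8)
  "0204842214" → prefix "02048" already present; 5 new (4, 2, 2, 1, 4)
  "020475" → prefix "0204" already present; 2 new (7, 5)
  "0204126785" → prefix "02041" already present; 5 new (2, 6, 7, 8, 5)
  "02040" → prefix "0204" already present; 1 new (0)
  "02043" → prefix "0204" already present; 1 new (3)
  "0204017522" → prefix "02040" already present; 5 new (1, 7, 5, 2, 2)
  "02045341174" → prefix "0204" already present; 7 new (5, 3, 4, 1, 1, 7, 4)
  "02049170492" → prefix "0204" already present; 7 new (9, 1, 7, 0, 4, 9, 2)
  "020403" → prefix "02040" already present; 1 new (3)
  "02044255487" → prefix "0204" already present; 7 new (4, 2, 5, 5, 4, 8, 7)
  "0204617717" → prefix "02046" already present; 5 new (1, 7, 7, 1, 7)
  "020451804" → prefix "02045" already present; 4 new (1, 8, 0, 4)
Total nodes = 5 + 1 + 2 + 5 + 2 + 5 + 1 + 1 + 5 + 7 + 7 + 1 + 7 + 5 + 4 = 58

58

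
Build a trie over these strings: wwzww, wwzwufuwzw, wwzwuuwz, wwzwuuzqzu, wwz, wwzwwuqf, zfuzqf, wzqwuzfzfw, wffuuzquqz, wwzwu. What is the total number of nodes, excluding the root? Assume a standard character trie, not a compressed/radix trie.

45

Trace insertions, counting only characters that open a new branch:
  "wwzww" → 5 new (w, w, z, w, w)
  "wwzwufuwzw" → prefix "wwzw" already present; 6 new (u, f, u, w, z, w)
  "wwzwuuwz" → prefix "wwzwu" already present; 3 new (u, w, z)
  "wwzwuuzqzu" → prefix "wwzwuu" already present; 4 new (z, q, z, u)
  "wwz" → prefix "wwz" already present; 0 new (none)
  "wwzwwuqf" → prefix "wwzww" already present; 3 new (u, q, f)
  "zfuzqf" → 6 new (z, f, u, z, q, f)
  "wzqwuzfzfw" → prefix "w" already present; 9 new (z, q, w, u, z, f, z, f, w)
  "wffuuzquqz" → prefix "w" already present; 9 new (f, f, u, u, z, q, u, q, z)
  "wwzwu" → prefix "wwzwu" already present; 0 new (none)
Total nodes = 5 + 6 + 3 + 4 + 0 + 3 + 6 + 9 + 9 + 0 = 45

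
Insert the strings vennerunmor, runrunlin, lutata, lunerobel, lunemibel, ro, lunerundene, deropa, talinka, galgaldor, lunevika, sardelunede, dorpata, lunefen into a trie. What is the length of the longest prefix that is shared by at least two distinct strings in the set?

The deepest shared node is where two words last agree before diverging.
e.g. "lunerobel" and "lunerundene" share the prefix "luner" of length 5; no pair shares a longer one.
Longest shared-prefix length: 5

5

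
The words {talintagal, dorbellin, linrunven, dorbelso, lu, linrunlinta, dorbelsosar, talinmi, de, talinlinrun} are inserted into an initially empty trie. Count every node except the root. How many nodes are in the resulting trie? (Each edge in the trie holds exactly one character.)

Insert word by word; a character creates a node only if that edge doesn't already exist:
  "talintagal" → 10 new (t, a, l, i, n, t, a, g, a, l)
  "dorbellin" → 9 new (d, o, r, b, e, l, l, i, n)
  "linrunven" → 9 new (l, i, n, r, u, n, v, e, n)
  "dorbelso" → prefix "dorbel" already present; 2 new (s, o)
  "lu" → prefix "l" already present; 1 new (u)
  "linrunlinta" → prefix "linrun" already present; 5 new (l, i, n, t, a)
  "dorbelsosar" → prefix "dorbelso" already present; 3 new (s, a, r)
  "talinmi" → prefix "talin" already present; 2 new (m, i)
  "de" → prefix "d" already present; 1 new (e)
  "talinlinrun" → prefix "talin" already present; 6 new (l, i, n, r, u, n)
Total nodes = 10 + 9 + 9 + 2 + 1 + 5 + 3 + 2 + 1 + 6 = 48

48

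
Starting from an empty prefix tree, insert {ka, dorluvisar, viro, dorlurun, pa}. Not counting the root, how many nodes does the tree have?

For each word, the new-node count is its length minus the longest prefix already in the trie:
  "ka" → 2 new (k, a)
  "dorluvisar" → 10 new (d, o, r, l, u, v, i, s, a, r)
  "viro" → 4 new (v, i, r, o)
  "dorlurun" → prefix "dorlu" already present; 3 new (r, u, n)
  "pa" → 2 new (p, a)
Total nodes = 2 + 10 + 4 + 3 + 2 = 21

21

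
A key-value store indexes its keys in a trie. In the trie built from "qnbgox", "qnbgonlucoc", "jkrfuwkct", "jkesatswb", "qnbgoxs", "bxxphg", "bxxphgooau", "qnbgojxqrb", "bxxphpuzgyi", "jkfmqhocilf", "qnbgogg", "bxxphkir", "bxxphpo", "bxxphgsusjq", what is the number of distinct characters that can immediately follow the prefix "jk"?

Walk "jk" from the root, arriving at one node.
Distinct next characters after "jk": e, f, r.
That node has 3 child edges.

3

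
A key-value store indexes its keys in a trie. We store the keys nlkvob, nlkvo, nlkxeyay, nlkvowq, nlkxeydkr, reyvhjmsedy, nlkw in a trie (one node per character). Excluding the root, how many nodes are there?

28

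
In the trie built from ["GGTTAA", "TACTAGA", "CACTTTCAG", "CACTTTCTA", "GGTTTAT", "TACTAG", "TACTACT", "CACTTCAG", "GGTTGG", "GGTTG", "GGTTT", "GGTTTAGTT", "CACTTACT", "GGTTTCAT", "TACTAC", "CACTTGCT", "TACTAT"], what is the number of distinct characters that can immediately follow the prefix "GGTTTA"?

The children of the "GGTTTA" node are the distinct next characters among strings starting with "GGTTTA".
Characters that immediately follow "GGTTTA" among the stored strings: {G, T}.
That node has 2 child edges.

2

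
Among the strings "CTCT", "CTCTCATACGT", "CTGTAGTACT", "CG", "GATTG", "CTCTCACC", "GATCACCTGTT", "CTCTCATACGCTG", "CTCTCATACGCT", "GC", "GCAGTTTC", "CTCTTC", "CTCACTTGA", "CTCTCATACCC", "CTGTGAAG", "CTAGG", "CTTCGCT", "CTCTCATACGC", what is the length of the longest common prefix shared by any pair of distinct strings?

12

Look for the deepest trie node that still has at least two words in its subtree.
"CTCTCATACGCT" and "CTCTCATACGCTG" agree on "CTCTCATACGCT" (12 characters) before diverging; nothing deeper is shared.
Longest shared-prefix length: 12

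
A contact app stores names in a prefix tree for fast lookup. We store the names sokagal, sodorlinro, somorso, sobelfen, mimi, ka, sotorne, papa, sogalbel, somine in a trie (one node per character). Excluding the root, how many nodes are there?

50

Trace insertions, counting only characters that open a new branch:
  "sokagal" → 7 new (s, o, k, a, g, a, l)
  "sodorlinro" → prefix "so" already present; 8 new (d, o, r, l, i, n, r, o)
  "somorso" → prefix "so" already present; 5 new (m, o, r, s, o)
  "sobelfen" → prefix "so" already present; 6 new (b, e, l, f, e, n)
  "mimi" → 4 new (m, i, m, i)
  "ka" → 2 new (k, a)
  "sotorne" → prefix "so" already present; 5 new (t, o, r, n, e)
  "papa" → 4 new (p, a, p, a)
  "sogalbel" → prefix "so" already present; 6 new (g, a, l, b, e, l)
  "somine" → prefix "som" already present; 3 new (i, n, e)
Total nodes = 7 + 8 + 5 + 6 + 4 + 2 + 5 + 4 + 6 + 3 = 50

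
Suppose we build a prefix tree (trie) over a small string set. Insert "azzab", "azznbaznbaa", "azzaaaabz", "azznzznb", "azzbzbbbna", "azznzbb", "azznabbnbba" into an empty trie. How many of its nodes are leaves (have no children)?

7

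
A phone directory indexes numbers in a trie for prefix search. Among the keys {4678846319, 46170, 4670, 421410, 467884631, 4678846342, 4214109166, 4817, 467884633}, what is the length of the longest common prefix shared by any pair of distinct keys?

The deepest shared node is where two words last agree before diverging.
"467884631" and "4678846319" agree on "467884631" (9 characters) before diverging; nothing deeper is shared.
Longest shared-prefix length: 9

9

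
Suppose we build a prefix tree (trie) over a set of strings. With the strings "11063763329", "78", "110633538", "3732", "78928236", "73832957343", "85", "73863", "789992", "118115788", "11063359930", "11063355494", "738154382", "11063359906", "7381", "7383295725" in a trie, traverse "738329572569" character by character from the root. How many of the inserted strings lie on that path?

Walk "738329572569" from the root; an end-of-word marker is hit whenever a stored word is a prefix of "738329572569".
Prefixes of the query that are stored words: "7383295725"
Count: 1

1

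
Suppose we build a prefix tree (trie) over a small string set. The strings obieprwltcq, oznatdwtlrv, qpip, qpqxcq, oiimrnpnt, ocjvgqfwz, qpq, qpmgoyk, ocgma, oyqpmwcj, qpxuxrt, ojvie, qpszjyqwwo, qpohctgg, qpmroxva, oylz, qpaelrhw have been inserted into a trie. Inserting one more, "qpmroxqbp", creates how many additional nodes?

Walking "qpmroxqbp" from the root, the first 6 characters ("qpmrox") follow existing edges; "q" is the first miss.
Each of the 3 remaining characters creates one node.

3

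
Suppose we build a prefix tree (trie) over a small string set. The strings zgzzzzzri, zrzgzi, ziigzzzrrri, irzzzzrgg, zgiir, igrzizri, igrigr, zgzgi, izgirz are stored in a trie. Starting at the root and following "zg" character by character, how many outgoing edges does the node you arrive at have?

2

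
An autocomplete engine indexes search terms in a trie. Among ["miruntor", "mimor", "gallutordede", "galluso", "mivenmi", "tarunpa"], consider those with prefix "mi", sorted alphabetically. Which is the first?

mimor

DFS of the "mi" subtree visits, in order: "mimor", "miruntor", "mivenmi"
Position 1: mimor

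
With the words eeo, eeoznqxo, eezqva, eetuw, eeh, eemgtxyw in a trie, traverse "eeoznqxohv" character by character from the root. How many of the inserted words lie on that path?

2

Check each prefix of "eeoznqxohv" against the stored set — each match is an end-marker on the path.
Prefixes of the query that are stored words: "eeo", "eeoznqxo"
Count: 2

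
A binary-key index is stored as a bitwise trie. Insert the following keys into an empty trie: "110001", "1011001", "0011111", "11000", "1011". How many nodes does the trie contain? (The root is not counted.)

19

Count nodes per top-level branch (shared prefixes stored once):
  '0'-branch (0011111): 7 nodes
  '1'-branch (1011, 1011001, 11000, 110001): 12 nodes
Sum: 19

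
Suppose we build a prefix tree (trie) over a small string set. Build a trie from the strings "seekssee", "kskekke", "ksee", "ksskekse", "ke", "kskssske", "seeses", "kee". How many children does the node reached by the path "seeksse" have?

Walk "seeksse" from the root, arriving at one node.
Characters that immediately follow "seeksse" among the stored strings: {e}.
That node has 1 child edge.

1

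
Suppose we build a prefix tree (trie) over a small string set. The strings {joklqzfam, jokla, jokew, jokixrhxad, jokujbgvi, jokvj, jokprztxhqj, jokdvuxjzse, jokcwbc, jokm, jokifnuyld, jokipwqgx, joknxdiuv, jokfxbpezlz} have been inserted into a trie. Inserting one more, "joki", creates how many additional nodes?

0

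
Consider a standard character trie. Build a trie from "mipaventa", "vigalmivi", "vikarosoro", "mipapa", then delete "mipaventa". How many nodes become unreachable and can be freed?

5

After clearing the end-marker at "mipaventa", prune upward until reaching a node still needed by another word.
The suffix "venta" (5 nodes) is used only by "mipaventa"; the node for "mipa" still has the child "p", so pruning stops there.
Nodes removed: 5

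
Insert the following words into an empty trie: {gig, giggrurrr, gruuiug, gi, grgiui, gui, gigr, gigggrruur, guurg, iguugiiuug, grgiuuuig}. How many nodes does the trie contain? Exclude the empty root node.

45

For each word, the new-node count is its length minus the longest prefix already in the trie:
  "gig" → 3 new (g, i, g)
  "giggrurrr" → prefix "gig" already present; 6 new (g, r, u, r, r, r)
  "gruuiug" → prefix "g" already present; 6 new (r, u, u, i, u, g)
  "gi" → prefix "gi" already present; 0 new (none)
  "grgiui" → prefix "gr" already present; 4 new (g, i, u, i)
  "gui" → prefix "g" already present; 2 new (u, i)
  "gigr" → prefix "gig" already present; 1 new (r)
  "gigggrruur" → prefix "gigg" already present; 6 new (g, r, r, u, u, r)
  "guurg" → prefix "gu" already present; 3 new (u, r, g)
  "iguugiiuug" → 10 new (i, g, u, u, g, i, i, u, u, g)
  "grgiuuuig" → prefix "grgiu" already present; 4 new (u, u, i, g)
Total nodes = 3 + 6 + 6 + 0 + 4 + 2 + 1 + 6 + 3 + 10 + 4 = 45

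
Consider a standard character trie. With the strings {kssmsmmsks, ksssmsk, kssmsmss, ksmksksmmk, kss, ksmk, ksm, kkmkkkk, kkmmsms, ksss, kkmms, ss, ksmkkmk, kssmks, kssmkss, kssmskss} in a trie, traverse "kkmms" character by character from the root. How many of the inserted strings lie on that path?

1

Walk "kkmms" from the root; an end-of-word marker is hit whenever a stored word is a prefix of "kkmms".
Prefixes of the query that are stored words: "kkmms"
Count: 1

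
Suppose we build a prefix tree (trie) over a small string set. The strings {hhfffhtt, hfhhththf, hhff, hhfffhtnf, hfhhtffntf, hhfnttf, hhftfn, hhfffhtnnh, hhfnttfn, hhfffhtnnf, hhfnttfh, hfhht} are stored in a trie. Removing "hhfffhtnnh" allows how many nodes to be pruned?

1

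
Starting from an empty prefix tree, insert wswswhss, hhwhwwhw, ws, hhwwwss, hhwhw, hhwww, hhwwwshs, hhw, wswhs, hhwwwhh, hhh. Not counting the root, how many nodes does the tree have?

27

For each word, the new-node count is its length minus the longest prefix already in the trie:
  "wswswhss" → 8 new (w, s, w, s, w, h, s, s)
  "hhwhwwhw" → 8 new (h, h, w, h, w, w, h, w)
  "ws" → prefix "ws" already present; 0 new (none)
  "hhwwwss" → prefix "hhw" already present; 4 new (w, w, s, s)
  "hhwhw" → prefix "hhwhw" already present; 0 new (none)
  "hhwww" → prefix "hhwww" already present; 0 new (none)
  "hhwwwshs" → prefix "hhwwws" already present; 2 new (h, s)
  "hhw" → prefix "hhw" already present; 0 new (none)
  "wswhs" → prefix "wsw" already present; 2 new (h, s)
  "hhwwwhh" → prefix "hhwww" already present; 2 new (h, h)
  "hhh" → prefix "hh" already present; 1 new (h)
Total nodes = 8 + 8 + 0 + 4 + 0 + 0 + 2 + 0 + 2 + 2 + 1 = 27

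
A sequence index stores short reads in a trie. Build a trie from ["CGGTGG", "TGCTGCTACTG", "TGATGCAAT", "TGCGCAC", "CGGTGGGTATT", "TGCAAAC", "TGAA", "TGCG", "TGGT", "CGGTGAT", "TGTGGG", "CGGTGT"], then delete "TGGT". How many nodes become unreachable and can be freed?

After clearing the end-marker at "TGGT", prune upward until reaching a node still needed by another word.
The suffix "GT" (2 nodes) is used only by "TGGT"; the node for "TG" still has the child "C", so pruning stops there.
Nodes removed: 2

2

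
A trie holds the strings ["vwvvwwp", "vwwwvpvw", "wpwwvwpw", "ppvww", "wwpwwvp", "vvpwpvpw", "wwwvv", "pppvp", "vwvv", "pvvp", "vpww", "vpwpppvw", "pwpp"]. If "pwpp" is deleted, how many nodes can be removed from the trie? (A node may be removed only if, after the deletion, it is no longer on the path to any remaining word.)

3

After clearing the end-marker at "pwpp", prune upward until reaching a node still needed by another word.
The suffix "wpp" (3 nodes) is used only by "pwpp"; the node for "p" still has the child "p", so pruning stops there.
Nodes removed: 3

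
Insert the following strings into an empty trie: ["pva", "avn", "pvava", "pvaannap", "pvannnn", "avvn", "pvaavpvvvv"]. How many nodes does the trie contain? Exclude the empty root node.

Insert word by word; a character creates a node only if that edge doesn't already exist:
  "pva" → 3 new (p, v, a)
  "avn" → 3 new (a, v, n)
  "pvava" → prefix "pva" already present; 2 new (v, a)
  "pvaannap" → prefix "pva" already present; 5 new (a, n, n, a, p)
  "pvannnn" → prefix "pva" already present; 4 new (n, n, n, n)
  "avvn" → prefix "av" already present; 2 new (v, n)
  "pvaavpvvvv" → prefix "pvaa" already present; 6 new (v, p, v, v, v, v)
Total nodes = 3 + 3 + 2 + 5 + 4 + 2 + 6 = 25

25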